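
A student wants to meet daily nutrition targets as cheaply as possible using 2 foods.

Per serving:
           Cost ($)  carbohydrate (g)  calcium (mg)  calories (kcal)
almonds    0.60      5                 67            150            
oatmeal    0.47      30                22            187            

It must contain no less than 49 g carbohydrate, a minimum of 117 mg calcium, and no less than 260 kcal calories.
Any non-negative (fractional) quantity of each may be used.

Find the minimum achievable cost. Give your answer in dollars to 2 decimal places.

Set it up as a linear program. Let x1 = servings of almonds, x2 = servings of oatmeal.
min 0.6x1 + 0.47x2 subject to:
  5x1 + 30x2 ≥ 49   (carbohydrate)
  67x1 + 22x2 ≥ 117   (calcium)
  150x1 + 187x2 ≥ 260   (calories)
  x1, x2 ≥ 0.
Both inputs are positive at the optimum. Binding constraints: carbohydrate and calcium.
That vertex is x1 = 1.28, x2 = 1.42.
Hence cost = 0.6·1.28 + 0.47·1.42 = $1.4354.

$1.44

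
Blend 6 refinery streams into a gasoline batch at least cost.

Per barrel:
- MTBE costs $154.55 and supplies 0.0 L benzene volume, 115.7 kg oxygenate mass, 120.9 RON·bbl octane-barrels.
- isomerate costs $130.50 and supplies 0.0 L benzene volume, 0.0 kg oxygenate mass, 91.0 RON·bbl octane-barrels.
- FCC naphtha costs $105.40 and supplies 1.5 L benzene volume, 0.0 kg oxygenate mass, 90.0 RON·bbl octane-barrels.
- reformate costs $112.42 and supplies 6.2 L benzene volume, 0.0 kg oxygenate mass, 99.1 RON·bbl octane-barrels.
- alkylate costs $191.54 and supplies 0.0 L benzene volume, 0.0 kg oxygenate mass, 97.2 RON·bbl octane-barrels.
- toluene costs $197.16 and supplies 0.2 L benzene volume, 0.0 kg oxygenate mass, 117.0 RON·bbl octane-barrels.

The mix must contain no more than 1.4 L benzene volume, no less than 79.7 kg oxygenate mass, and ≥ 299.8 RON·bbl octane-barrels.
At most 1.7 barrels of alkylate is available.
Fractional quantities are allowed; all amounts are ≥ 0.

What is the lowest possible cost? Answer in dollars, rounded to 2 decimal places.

$374.24

Treat it as an LP. Let x1 = barrels of MTBE, x2 = barrels of isomerate, x3 = barrels of FCC naphtha, x4 = barrels of reformate, x5 = barrels of alkylate, x6 = barrels of toluene.
Minimise 154.55x1 + 130.5x2 + 105.4x3 + 112.42x4 + 191.54x5 + 197.16x6 s.t.:
  1.5x3 + 6.2x4 + 0.2x6 ≤ 1.4   (benzene volume)
  115.7x1 ≥ 79.7   (oxygenate mass)
  120.9x1 + 91x2 + 90x3 + 99.1x4 + 97.2x5 + 117x6 ≥ 299.8   (octane-barrels)
  x5 ≤ 1.7
  x1, x2, x3, x4, x5, x6 ≥ 0.
The optimal basis is {MTBE, FCC naphtha}; isomerate, reformate, alkylate, toluene drop out. The benzene volume and octane-barrels requirements are met with equality.
That vertex is x1 = 1.785, x3 = 0.9333.
Objective = 154.55·1.785 + 105.4·0.9333 = 374.2416.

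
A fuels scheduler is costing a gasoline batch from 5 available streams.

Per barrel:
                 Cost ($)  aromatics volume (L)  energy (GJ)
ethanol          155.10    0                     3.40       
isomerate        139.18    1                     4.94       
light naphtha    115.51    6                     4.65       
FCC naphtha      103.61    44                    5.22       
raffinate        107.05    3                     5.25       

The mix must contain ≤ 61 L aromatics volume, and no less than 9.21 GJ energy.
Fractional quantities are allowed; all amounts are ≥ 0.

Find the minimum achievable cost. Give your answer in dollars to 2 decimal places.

Set it up as a linear program. Let x1 = barrels of ethanol, x2 = barrels of isomerate, x3 = barrels of light naphtha, x4 = barrels of FCC naphtha, x5 = barrels of raffinate.
Minimize 155.1x1 + 139.18x2 + 115.51x3 + 103.61x4 + 107.05x5 subject to:
  1x2 + 6x3 + 44x4 + 3x5 ≤ 61   (aromatics volume)
  3.4x1 + 4.94x2 + 4.65x3 + 5.22x4 + 5.25x5 ≥ 9.21   (energy)
  x1, x2, x3, x4, x5 ≥ 0.
The cheapest feasible vertex uses only FCC naphtha, raffinate; ethanol, isomerate, light naphtha are not used. The aromatics volume and energy requirements are met with equality.
Optimal quantities: FCC naphtha = 1.35887 barrels, raffinate = 0.403176 barrels.
Cost = 103.61·1.35887 + 107.05·0.403176 = 183.9525.

$183.95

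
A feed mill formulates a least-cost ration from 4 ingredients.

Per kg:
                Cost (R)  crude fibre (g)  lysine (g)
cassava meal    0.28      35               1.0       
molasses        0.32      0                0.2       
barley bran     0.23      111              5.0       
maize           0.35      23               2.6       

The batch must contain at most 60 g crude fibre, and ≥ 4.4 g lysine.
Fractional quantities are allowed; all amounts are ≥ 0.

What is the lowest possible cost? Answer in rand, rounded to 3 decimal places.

This is a linear program. Let x1 = kg of cassava meal, x2 = kg of molasses, x3 = kg of barley bran, x4 = kg of maize.
min 0.28x1 + 0.32x2 + 0.23x3 + 0.35x4 subject to:
  35x1 + 111x3 + 23x4 ≤ 60   (crude fibre)
  1x1 + 0.2x2 + 5x3 + 2.6x4 ≥ 4.4   (lysine)
  x1, x2, x3, x4 ≥ 0.
The minimum-cost mix takes nothing from cassava meal, molasses — only barley bran, maize. Binding constraints: crude fibre and lysine.
Optimal quantities: barley bran = 0.3157 kg, maize = 1.085 kg.
Cost = 0.23·0.3157 + 0.35·1.085 = 0.45236.

R0.452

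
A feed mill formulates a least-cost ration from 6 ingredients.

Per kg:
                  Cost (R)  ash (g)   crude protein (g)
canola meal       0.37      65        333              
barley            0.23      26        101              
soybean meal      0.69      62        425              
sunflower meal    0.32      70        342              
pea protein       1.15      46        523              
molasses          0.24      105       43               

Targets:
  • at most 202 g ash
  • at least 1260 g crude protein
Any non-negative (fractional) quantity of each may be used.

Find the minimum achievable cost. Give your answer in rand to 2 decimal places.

Let x1 = kg of canola meal, x2 = kg of barley, x3 = kg of soybean meal, x4 = kg of sunflower meal, x5 = kg of pea protein, x6 = kg of molasses.
min 0.37x1 + 0.23x2 + 0.69x3 + 0.32x4 + 1.15x5 + 0.24x6 with:
  65x1 + 26x2 + 62x3 + 70x4 + 46x5 + 105x6 ≤ 202   (ash)
  333x1 + 101x2 + 425x3 + 342x4 + 523x5 + 43x6 ≥ 1260   (crude protein)
  x1, x2, x3, x4, x5, x6 ≥ 0.
The minimum-cost mix takes nothing from canola meal, barley, soybean meal, molasses — only sunflower meal, pea protein. The ash and crude protein requirements are met with equality.
That vertex is x4 = 2.284, x5 = 0.9156.
Hence cost = 0.32·2.284 + 1.15·0.9156 = R1.7838.

R1.78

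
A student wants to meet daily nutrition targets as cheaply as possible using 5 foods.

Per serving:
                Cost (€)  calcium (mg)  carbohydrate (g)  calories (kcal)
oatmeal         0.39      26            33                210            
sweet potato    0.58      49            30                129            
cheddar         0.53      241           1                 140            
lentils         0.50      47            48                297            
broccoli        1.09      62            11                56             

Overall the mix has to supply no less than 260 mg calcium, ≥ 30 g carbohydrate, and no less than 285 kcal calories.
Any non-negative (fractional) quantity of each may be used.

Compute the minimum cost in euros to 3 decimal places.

€0.812

This is a linear program. Let x1 = servings of oatmeal, x2 = servings of sweet potato, x3 = servings of cheddar, x4 = servings of lentils, x5 = servings of broccoli.
min 0.39x1 + 0.58x2 + 0.53x3 + 0.5x4 + 1.09x5 subject to:
  26x1 + 49x2 + 241x3 + 47x4 + 62x5 ≥ 260   (calcium)
  33x1 + 30x2 + 1x3 + 48x4 + 11x5 ≥ 30   (carbohydrate)
  210x1 + 129x2 + 140x3 + 297x4 + 56x5 ≥ 285   (calories)
  x1, x2, x3, x4, x5 ≥ 0.
The cheapest feasible vertex uses only cheddar, lentils; oatmeal, sweet potato, broccoli are not used. There the calcium and carbohydrate constraints are tight.
Optimal quantities: cheddar = 0.9609 servings, lentils = 0.605 servings.
Objective = 0.53·0.9609 + 0.5·0.605 = 0.81178.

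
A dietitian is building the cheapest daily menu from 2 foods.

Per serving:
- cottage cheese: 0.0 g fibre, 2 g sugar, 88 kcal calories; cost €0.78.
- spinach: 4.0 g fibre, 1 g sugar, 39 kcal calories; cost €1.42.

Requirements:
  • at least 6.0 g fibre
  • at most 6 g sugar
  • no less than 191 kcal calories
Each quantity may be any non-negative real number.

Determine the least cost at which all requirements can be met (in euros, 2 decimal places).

€3.30

This is a linear program. Let x1 = servings of cottage cheese, x2 = servings of spinach.
Minimize 0.78x1 + 1.42x2 s.t.:
  4x2 ≥ 6   (fibre)
  2x1 + 1x2 ≤ 6   (sugar)
  88x1 + 39x2 ≥ 191   (calories)
  x1, x2 ≥ 0.
Both inputs are positive at the optimum. The fibre and calories requirements are met with equality.
So cottage cheese = 1.506 servings, spinach = 1.5 servings.
Hence cost = 0.78·1.506 + 1.42·1.5 = €3.3047.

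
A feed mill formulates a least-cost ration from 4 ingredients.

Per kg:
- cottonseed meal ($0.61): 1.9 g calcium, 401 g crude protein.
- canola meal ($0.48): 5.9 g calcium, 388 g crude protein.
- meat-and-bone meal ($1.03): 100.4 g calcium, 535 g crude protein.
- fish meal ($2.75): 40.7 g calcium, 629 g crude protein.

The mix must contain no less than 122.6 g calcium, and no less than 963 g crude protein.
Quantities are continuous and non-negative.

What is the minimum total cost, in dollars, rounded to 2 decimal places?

$1.62

Set it up as a linear program. Let x1 = kg of cottonseed meal, x2 = kg of canola meal, x3 = kg of meat-and-bone meal, x4 = kg of fish meal.
Minimise 0.61x1 + 0.48x2 + 1.03x3 + 2.75x4 s.t.:
  1.9x1 + 5.9x2 + 100.4x3 + 40.7x4 ≥ 122.6   (calcium)
  401x1 + 388x2 + 535x3 + 629x4 ≥ 963   (crude protein)
  x1, x2, x3, x4 ≥ 0.
At the optimum only canola meal, meat-and-bone meal are positive (cottonseed meal, fish meal = 0). The calcium and crude protein requirements are met with equality.
That vertex is x2 = 0.8686, x3 = 1.17.
Objective = 0.48·0.8686 + 1.03·1.17 = 1.6220.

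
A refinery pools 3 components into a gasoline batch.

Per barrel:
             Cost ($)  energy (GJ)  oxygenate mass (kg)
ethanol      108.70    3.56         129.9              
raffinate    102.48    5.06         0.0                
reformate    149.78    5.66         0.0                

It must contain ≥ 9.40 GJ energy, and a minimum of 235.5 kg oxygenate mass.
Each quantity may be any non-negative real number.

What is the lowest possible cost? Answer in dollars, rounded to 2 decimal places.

$256.73

Treat it as an LP. Let x1 = barrels of ethanol, x2 = barrels of raffinate, x3 = barrels of reformate.
Minimise 108.7x1 + 102.48x2 + 149.78x3 with:
  3.56x1 + 5.06x2 + 5.66x3 ≥ 9.4   (energy)
  129.9x1 ≥ 235.5   (oxygenate mass)
  x1, x2, x3 ≥ 0.
The cheapest feasible vertex uses only ethanol, raffinate; reformate is not used. The energy and oxygenate mass requirements are met with equality.
So ethanol = 1.8129 barrels, raffinate = 0.58221 barrels.
Total cost: 108.7·1.8129 + 102.48·0.58221 = 256.7271.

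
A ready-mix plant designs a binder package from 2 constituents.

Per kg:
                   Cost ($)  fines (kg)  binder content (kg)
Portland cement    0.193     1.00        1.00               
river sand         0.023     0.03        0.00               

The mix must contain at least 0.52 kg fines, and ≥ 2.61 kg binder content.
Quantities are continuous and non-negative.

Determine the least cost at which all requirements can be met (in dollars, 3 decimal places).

$0.504

Let x1 = kg of Portland cement, x2 = kg of river sand.
Minimize 0.193x1 + 0.023x2 with:
  1x1 + 0.03x2 ≥ 0.52   (fines)
  1x1 ≥ 2.61   (binder content)
  x1, x2 ≥ 0.
The minimum-cost mix takes nothing from river sand — only Portland cement. The binder content requirement is met with equality.
Solving gives x1 = 2.61.
Hence cost = 0.193·2.61 = $0.50373.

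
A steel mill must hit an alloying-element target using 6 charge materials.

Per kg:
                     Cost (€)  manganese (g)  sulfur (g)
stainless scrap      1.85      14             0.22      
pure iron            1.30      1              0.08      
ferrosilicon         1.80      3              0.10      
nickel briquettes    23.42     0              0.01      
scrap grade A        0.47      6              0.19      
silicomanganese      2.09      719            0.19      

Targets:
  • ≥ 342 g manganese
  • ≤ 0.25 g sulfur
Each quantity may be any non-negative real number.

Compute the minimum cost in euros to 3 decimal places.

Let x1 = kg of stainless scrap, x2 = kg of pure iron, x3 = kg of ferrosilicon, x4 = kg of nickel briquettes, x5 = kg of scrap grade A, x6 = kg of silicomanganese.
Minimize 1.85x1 + 1.3x2 + 1.8x3 + 23.42x4 + 0.47x5 + 2.09x6 s.t.:
  14x1 + 1x2 + 3x3 + 6x5 + 719x6 ≥ 342   (manganese)
  0.22x1 + 0.08x2 + 0.1x3 + 0.01x4 + 0.19x5 + 0.19x6 ≤ 0.25   (sulfur)
  x1, x2, x3, x4, x5, x6 ≥ 0.
The minimum-cost mix takes nothing from stainless scrap, pure iron, ferrosilicon, nickel briquettes, scrap grade A — only silicomanganese. Binding constraint: manganese.
So silicomanganese = 0.4757 kg.
Total cost: 2.09·0.4757 = 0.99421.

€0.994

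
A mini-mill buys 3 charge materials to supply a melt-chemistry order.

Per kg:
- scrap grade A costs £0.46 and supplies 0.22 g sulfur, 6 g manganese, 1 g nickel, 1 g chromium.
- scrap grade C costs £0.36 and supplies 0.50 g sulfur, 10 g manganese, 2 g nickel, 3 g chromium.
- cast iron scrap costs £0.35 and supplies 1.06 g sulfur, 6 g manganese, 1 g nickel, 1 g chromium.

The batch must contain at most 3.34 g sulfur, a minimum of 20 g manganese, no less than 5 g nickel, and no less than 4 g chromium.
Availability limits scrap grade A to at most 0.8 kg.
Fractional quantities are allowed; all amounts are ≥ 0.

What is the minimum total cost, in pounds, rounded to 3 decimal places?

Let x1 = kg of scrap grade A, x2 = kg of scrap grade C, x3 = kg of cast iron scrap.
Minimize 0.46x1 + 0.36x2 + 0.35x3 subject to:
  0.22x1 + 0.5x2 + 1.06x3 ≤ 3.34   (sulfur)
  6x1 + 10x2 + 6x3 ≥ 20   (manganese)
  1x1 + 2x2 + 1x3 ≥ 5   (nickel)
  1x1 + 3x2 + 1x3 ≥ 4   (chromium)
  x1 ≤ 0.8
  x1, x2, x3 ≥ 0.
The optimal basis is {scrap grade C}; scrap grade A, cast iron scrap drop out. There the nickel constraint is tight.
So scrap grade C = 2.5 kg.
Cost = 0.36·2.5 = 0.90000.

£0.900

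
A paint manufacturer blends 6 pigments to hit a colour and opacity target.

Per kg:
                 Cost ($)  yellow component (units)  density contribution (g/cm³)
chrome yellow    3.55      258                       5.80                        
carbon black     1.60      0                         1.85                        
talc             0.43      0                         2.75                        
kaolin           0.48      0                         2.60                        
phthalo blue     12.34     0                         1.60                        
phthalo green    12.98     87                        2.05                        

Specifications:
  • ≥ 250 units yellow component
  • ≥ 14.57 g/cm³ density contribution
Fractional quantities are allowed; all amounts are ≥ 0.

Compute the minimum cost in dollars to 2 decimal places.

Let x1 = kg of chrome yellow, x2 = kg of carbon black, x3 = kg of talc, x4 = kg of kaolin, x5 = kg of phthalo blue, x6 = kg of phthalo green.
Minimise 3.55x1 + 1.6x2 + 0.43x3 + 0.48x4 + 12.34x5 + 12.98x6 with:
  258x1 + 87x6 ≥ 250   (yellow component)
  5.8x1 + 1.85x2 + 2.75x3 + 2.6x4 + 1.6x5 + 2.05x6 ≥ 14.57   (density contribution)
  x1, x2, x3, x4, x5, x6 ≥ 0.
The optimal basis is {chrome yellow, talc}; carbon black, kaolin, phthalo blue, phthalo green drop out. The yellow component and density contribution requirements are met with equality.
That vertex is x1 = 0.969, x3 = 3.254.
Total cost: 3.55·0.969 + 0.43·3.254 = 4.8392.

$4.84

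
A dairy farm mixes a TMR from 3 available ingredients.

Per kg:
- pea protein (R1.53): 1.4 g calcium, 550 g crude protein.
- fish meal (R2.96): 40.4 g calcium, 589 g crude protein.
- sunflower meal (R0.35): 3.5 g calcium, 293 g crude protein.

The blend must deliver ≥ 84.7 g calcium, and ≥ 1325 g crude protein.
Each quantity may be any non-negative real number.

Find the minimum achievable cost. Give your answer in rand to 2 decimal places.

R6.24

This is a linear program. Let x1 = kg of pea protein, x2 = kg of fish meal, x3 = kg of sunflower meal.
min 1.53x1 + 2.96x2 + 0.35x3 with:
  1.4x1 + 40.4x2 + 3.5x3 ≥ 84.7   (calcium)
  550x1 + 589x2 + 293x3 ≥ 1325   (crude protein)
  x1, x2, x3 ≥ 0.
The cheapest feasible vertex uses only fish meal, sunflower meal; pea protein is not used. The calcium and crude protein requirements are met with equality.
Optimal quantities: fish meal = 2.064 kg, sunflower meal = 0.3725 kg.
Cost = 2.96·2.064 + 0.35·0.3725 = 6.2398.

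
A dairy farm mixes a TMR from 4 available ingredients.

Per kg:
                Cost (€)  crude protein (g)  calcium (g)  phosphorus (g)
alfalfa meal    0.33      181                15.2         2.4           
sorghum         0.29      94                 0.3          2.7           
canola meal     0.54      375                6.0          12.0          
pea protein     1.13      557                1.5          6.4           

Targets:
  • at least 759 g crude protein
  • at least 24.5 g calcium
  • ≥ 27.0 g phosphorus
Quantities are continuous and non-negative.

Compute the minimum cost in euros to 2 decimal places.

Let x1 = kg of alfalfa meal, x2 = kg of sorghum, x3 = kg of canola meal, x4 = kg of pea protein.
Minimise 0.33x1 + 0.29x2 + 0.54x3 + 1.13x4 s.t.:
  181x1 + 94x2 + 375x3 + 557x4 ≥ 759   (crude protein)
  15.2x1 + 0.3x2 + 6x3 + 1.5x4 ≥ 24.5   (calcium)
  2.4x1 + 2.7x2 + 12x3 + 6.4x4 ≥ 27   (phosphorus)
  x1, x2, x3, x4 ≥ 0.
The minimum-cost mix takes nothing from sorghum, pea protein — only alfalfa meal, canola meal. The calcium and phosphorus requirements are met with equality.
Solving gives x1 = 0.7857, x3 = 2.093.
Objective = 0.33·0.7857 + 0.54·2.093 = 1.3895.

€1.39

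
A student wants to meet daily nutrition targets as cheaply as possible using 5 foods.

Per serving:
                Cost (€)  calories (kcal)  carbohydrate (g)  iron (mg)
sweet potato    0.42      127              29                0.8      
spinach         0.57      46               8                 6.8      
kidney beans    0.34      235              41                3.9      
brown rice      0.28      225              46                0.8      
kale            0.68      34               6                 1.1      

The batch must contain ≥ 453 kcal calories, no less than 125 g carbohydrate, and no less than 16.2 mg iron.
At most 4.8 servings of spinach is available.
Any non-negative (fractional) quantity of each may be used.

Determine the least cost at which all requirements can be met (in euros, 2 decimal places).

This is a linear program. Let x1 = servings of sweet potato, x2 = servings of spinach, x3 = servings of kidney beans, x4 = servings of brown rice, x5 = servings of kale.
Minimize 0.42x1 + 0.57x2 + 0.34x3 + 0.28x4 + 0.68x5 s.t.:
  127x1 + 46x2 + 235x3 + 225x4 + 34x5 ≥ 453   (calories)
  29x1 + 8x2 + 41x3 + 46x4 + 6x5 ≥ 125   (carbohydrate)
  0.8x1 + 6.8x2 + 3.9x3 + 0.8x4 + 1.1x5 ≥ 16.2   (iron)
  x2 ≤ 4.8
  x1, x2, x3, x4, x5 ≥ 0.
At the optimum only spinach, kidney beans are positive (sweet potato, brown rice, kale = 0). The carbohydrate and iron requirements are met with equality.
So spinach = 0.7137 servings, kidney beans = 2.91 servings.
Cost = 0.57·0.7137 + 0.34·2.91 = 1.3962.

€1.40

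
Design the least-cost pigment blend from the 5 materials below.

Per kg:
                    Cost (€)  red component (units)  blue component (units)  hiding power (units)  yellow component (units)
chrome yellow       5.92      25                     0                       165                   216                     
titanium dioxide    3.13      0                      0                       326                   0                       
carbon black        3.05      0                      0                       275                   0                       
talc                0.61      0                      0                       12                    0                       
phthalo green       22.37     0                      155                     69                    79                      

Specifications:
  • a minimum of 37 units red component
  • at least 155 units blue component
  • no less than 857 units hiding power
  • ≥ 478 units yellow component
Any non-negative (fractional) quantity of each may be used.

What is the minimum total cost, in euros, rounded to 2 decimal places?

This is a linear program. Let x1 = kg of chrome yellow, x2 = kg of titanium dioxide, x3 = kg of carbon black, x4 = kg of talc, x5 = kg of phthalo green.
min 5.92x1 + 3.13x2 + 3.05x3 + 0.61x4 + 22.37x5 subject to:
  25x1 ≥ 37   (red component)
  155x5 ≥ 155   (blue component)
  165x1 + 326x2 + 275x3 + 12x4 + 69x5 ≥ 857   (hiding power)
  216x1 + 79x5 ≥ 478   (yellow component)
  x1, x2, x3, x4, x5 ≥ 0.
The cheapest feasible vertex uses only chrome yellow, titanium dioxide, phthalo green; carbon black, talc are not used. The blue component, hiding power, yellow component requirements are met with equality.
Optimal quantities: chrome yellow = 1.847 kg, titanium dioxide = 1.482 kg, phthalo green = 1 kg.
Objective = 5.92·1.847 + 3.13·1.482 + 22.37·1 = 37.9429.

€37.94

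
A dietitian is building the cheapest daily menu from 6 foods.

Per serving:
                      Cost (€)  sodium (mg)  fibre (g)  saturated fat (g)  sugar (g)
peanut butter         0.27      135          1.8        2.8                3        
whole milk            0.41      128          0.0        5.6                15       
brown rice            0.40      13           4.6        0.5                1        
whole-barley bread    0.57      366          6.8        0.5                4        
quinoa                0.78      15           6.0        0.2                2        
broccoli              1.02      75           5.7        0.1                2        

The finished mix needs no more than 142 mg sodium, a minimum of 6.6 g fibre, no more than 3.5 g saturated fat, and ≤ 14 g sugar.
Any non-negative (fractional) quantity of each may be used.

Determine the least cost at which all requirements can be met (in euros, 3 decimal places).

€0.566

Let x1 = servings of peanut butter, x2 = servings of whole milk, x3 = servings of brown rice, x4 = servings of whole-barley bread, x5 = servings of quinoa, x6 = servings of broccoli.
min 0.27x1 + 0.41x2 + 0.4x3 + 0.57x4 + 0.78x5 + 1.02x6 with:
  135x1 + 128x2 + 13x3 + 366x4 + 15x5 + 75x6 ≤ 142   (sodium)
  1.8x1 + 4.6x3 + 6.8x4 + 6x5 + 5.7x6 ≥ 6.6   (fibre)
  2.8x1 + 5.6x2 + 0.5x3 + 0.5x4 + 0.2x5 + 0.1x6 ≤ 3.5   (saturated fat)
  3x1 + 15x2 + 1x3 + 4x4 + 2x5 + 2x6 ≤ 14   (sugar)
  x1, x2, x3, x4, x5, x6 ≥ 0.
The cheapest feasible vertex uses only brown rice, whole-barley bread; peanut butter, whole milk, quinoa, broccoli are not used. There the sodium and fibre constraints are tight.
Optimal quantities: brown rice = 0.909 servings, whole-barley bread = 0.3557 servings.
Total cost: 0.4·0.909 + 0.57·0.3557 = 0.56635.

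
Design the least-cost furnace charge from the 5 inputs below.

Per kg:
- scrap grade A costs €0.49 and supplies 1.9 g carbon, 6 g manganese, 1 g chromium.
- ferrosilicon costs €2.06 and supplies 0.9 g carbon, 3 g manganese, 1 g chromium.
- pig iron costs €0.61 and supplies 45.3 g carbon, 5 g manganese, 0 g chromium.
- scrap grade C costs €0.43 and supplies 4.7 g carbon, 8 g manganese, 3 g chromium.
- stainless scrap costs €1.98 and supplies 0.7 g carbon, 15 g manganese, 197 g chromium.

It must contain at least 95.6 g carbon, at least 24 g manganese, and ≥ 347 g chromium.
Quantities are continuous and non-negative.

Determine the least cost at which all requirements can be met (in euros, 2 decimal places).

Treat it as an LP. Let x1 = kg of scrap grade A, x2 = kg of ferrosilicon, x3 = kg of pig iron, x4 = kg of scrap grade C, x5 = kg of stainless scrap.
Minimize 0.49x1 + 2.06x2 + 0.61x3 + 0.43x4 + 1.98x5 s.t.:
  1.9x1 + 0.9x2 + 45.3x3 + 4.7x4 + 0.7x5 ≥ 95.6   (carbon)
  6x1 + 3x2 + 5x3 + 8x4 + 15x5 ≥ 24   (manganese)
  1x1 + 1x2 + 3x4 + 197x5 ≥ 347   (chromium)
  x1, x2, x3, x4, x5 ≥ 0.
The cheapest feasible vertex uses only pig iron, stainless scrap; scrap grade A, ferrosilicon, scrap grade C are not used. There the carbon and chromium constraints are tight.
So pig iron = 2.083 kg, stainless scrap = 1.761 kg.
Cost = 0.61·2.083 + 1.98·1.761 = 4.7574.

€4.76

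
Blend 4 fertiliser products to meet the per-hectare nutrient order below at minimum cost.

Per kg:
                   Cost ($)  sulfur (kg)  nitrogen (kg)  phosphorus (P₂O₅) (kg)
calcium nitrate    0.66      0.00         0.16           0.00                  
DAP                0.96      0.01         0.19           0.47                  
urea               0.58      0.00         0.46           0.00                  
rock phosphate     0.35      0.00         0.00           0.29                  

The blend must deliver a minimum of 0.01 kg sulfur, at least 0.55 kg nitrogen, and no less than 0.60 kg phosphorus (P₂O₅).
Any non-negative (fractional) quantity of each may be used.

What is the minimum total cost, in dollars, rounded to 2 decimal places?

This is a linear program. Let x1 = kg of calcium nitrate, x2 = kg of DAP, x3 = kg of urea, x4 = kg of rock phosphate.
Minimize 0.66x1 + 0.96x2 + 0.58x3 + 0.35x4 subject to:
  0.01x2 ≥ 0.01   (sulfur)
  0.16x1 + 0.19x2 + 0.46x3 ≥ 0.55   (nitrogen)
  0.47x2 + 0.29x4 ≥ 0.6   (phosphorus (P₂O₅))
  x1, x2, x3, x4 ≥ 0.
The optimal basis is {DAP, urea, rock phosphate}; calcium nitrate drops out. The sulfur, nitrogen, phosphorus (P₂O₅) requirements are met with equality.
Optimal quantities: DAP = 1 kg, urea = 0.7826 kg, rock phosphate = 0.4483 kg.
Objective = 0.96·1 + 0.58·0.7826 + 0.35·0.4483 = 1.5708.

$1.57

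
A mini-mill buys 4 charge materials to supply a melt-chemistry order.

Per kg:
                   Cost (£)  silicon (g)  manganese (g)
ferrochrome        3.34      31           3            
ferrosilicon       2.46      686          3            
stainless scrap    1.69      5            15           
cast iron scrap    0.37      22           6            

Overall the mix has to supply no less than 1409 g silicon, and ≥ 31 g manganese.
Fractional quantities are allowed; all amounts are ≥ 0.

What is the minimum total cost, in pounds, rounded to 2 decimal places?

£6.28

Let x1 = kg of ferrochrome, x2 = kg of ferrosilicon, x3 = kg of stainless scrap, x4 = kg of cast iron scrap.
Minimize 3.34x1 + 2.46x2 + 1.69x3 + 0.37x4 with:
  31x1 + 686x2 + 5x3 + 22x4 ≥ 1409   (silicon)
  3x1 + 3x2 + 15x3 + 6x4 ≥ 31   (manganese)
  x1, x2, x3, x4 ≥ 0.
The minimum-cost mix takes nothing from ferrochrome, stainless scrap — only ferrosilicon, cast iron scrap. The silicon and manganese requirements are met with equality.
Solving gives x2 = 1.919, x4 = 4.207.
Hence cost = 2.46·1.919 + 0.37·4.207 = £6.2773.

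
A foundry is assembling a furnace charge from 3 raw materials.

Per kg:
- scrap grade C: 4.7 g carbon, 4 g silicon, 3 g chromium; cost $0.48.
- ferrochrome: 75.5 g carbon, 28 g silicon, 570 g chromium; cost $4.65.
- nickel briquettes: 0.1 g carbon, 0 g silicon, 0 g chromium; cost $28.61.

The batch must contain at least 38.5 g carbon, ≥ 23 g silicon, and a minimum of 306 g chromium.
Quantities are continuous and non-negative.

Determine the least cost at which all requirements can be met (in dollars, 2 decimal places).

$3.44

Let x1 = kg of scrap grade C, x2 = kg of ferrochrome, x3 = kg of nickel briquettes.
min 0.48x1 + 4.65x2 + 28.61x3 with:
  4.7x1 + 75.5x2 + 0.1x3 ≥ 38.5   (carbon)
  4x1 + 28x2 ≥ 23   (silicon)
  3x1 + 570x2 ≥ 306   (chromium)
  x1, x2, x3 ≥ 0.
The cheapest feasible vertex uses only scrap grade C, ferrochrome; nickel briquettes is not used. There the silicon and chromium constraints are tight.
So scrap grade C = 2.068 kg, ferrochrome = 0.526 kg.
Hence cost = 0.48·2.068 + 4.65·0.526 = $3.4385.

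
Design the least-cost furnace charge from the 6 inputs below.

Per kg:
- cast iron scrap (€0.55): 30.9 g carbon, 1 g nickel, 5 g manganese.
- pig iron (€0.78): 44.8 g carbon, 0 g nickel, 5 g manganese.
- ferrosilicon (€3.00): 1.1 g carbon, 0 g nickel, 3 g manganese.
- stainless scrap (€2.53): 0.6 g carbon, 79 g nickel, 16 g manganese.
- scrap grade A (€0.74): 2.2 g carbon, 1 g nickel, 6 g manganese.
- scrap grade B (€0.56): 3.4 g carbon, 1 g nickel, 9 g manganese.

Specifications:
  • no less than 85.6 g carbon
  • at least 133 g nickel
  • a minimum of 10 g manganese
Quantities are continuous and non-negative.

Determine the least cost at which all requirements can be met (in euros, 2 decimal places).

Treat it as an LP. Let x1 = kg of cast iron scrap, x2 = kg of pig iron, x3 = kg of ferrosilicon, x4 = kg of stainless scrap, x5 = kg of scrap grade A, x6 = kg of scrap grade B.
Minimize 0.55x1 + 0.78x2 + 3x3 + 2.53x4 + 0.74x5 + 0.56x6 with:
  30.9x1 + 44.8x2 + 1.1x3 + 0.6x4 + 2.2x5 + 3.4x6 ≥ 85.6   (carbon)
  1x1 + 79x4 + 1x5 + 1x6 ≥ 133   (nickel)
  5x1 + 5x2 + 3x3 + 16x4 + 6x5 + 9x6 ≥ 10   (manganese)
  x1, x2, x3, x4, x5, x6 ≥ 0.
The minimum-cost mix takes nothing from pig iron, ferrosilicon, scrap grade A, scrap grade B — only cast iron scrap, stainless scrap. The carbon and nickel requirements are met with equality.
That vertex is x1 = 2.738, x4 = 1.649.
Total cost: 0.55·2.738 + 2.53·1.649 = 5.6779.

€5.68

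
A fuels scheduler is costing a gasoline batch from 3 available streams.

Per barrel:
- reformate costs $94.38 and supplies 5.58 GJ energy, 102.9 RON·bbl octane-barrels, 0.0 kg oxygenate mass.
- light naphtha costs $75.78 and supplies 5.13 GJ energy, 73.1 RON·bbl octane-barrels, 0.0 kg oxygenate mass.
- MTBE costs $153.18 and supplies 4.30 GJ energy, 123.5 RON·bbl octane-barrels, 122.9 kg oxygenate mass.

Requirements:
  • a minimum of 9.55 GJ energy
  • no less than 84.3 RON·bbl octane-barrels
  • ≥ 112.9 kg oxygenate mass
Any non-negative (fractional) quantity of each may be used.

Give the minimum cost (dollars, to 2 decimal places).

Let x1 = barrels of reformate, x2 = barrels of light naphtha, x3 = barrels of MTBE.
Minimise 94.38x1 + 75.78x2 + 153.18x3 subject to:
  5.58x1 + 5.13x2 + 4.3x3 ≥ 9.55   (energy)
  102.9x1 + 73.1x2 + 123.5x3 ≥ 84.3   (octane-barrels)
  122.9x3 ≥ 112.9   (oxygenate mass)
  x1, x2, x3 ≥ 0.
At the optimum only light naphtha, MTBE are positive (reformate = 0). There the energy and oxygenate mass constraints are tight.
Solving gives x2 = 1.0916, x3 = 0.91863.
Objective = 75.78·1.0916 + 153.18·0.91863 = 223.4372.

$223.44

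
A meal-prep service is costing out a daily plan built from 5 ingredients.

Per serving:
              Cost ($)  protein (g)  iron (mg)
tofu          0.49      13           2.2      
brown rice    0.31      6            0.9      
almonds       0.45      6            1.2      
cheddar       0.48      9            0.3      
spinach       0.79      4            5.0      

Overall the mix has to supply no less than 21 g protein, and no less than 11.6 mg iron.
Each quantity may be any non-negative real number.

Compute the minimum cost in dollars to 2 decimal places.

$1.98

Treat it as an LP. Let x1 = servings of tofu, x2 = servings of brown rice, x3 = servings of almonds, x4 = servings of cheddar, x5 = servings of spinach.
Minimize 0.49x1 + 0.31x2 + 0.45x3 + 0.48x4 + 0.79x5 s.t.:
  13x1 + 6x2 + 6x3 + 9x4 + 4x5 ≥ 21   (protein)
  2.2x1 + 0.9x2 + 1.2x3 + 0.3x4 + 5x5 ≥ 11.6   (iron)
  x1, x2, x3, x4, x5 ≥ 0.
The minimum-cost mix takes nothing from brown rice, almonds, cheddar — only tofu, spinach. There the protein and iron constraints are tight.
So tofu = 1.043 servings, spinach = 1.861 servings.
Objective = 0.49·1.043 + 0.79·1.861 = 1.9813.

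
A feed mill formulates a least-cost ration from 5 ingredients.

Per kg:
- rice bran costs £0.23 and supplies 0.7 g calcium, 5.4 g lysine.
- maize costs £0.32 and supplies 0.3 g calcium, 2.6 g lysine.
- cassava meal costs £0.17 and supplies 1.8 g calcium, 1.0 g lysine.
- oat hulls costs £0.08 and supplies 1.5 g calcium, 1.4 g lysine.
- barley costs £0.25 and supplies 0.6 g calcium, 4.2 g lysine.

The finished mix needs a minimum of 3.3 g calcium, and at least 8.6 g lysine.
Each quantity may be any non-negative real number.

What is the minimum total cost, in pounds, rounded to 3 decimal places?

£0.400

Treat it as an LP. Let x1 = kg of rice bran, x2 = kg of maize, x3 = kg of cassava meal, x4 = kg of oat hulls, x5 = kg of barley.
Minimize 0.23x1 + 0.32x2 + 0.17x3 + 0.08x4 + 0.25x5 s.t.:
  0.7x1 + 0.3x2 + 1.8x3 + 1.5x4 + 0.6x5 ≥ 3.3   (calcium)
  5.4x1 + 2.6x2 + 1x3 + 1.4x4 + 4.2x5 ≥ 8.6   (lysine)
  x1, x2, x3, x4, x5 ≥ 0.
The cheapest feasible vertex uses only rice bran, oat hulls; maize, cassava meal, barley are not used. Binding constraints: calcium and lysine.
That vertex is x1 = 1.163, x4 = 1.657.
Cost = 0.23·1.163 + 0.08·1.657 = 0.40005.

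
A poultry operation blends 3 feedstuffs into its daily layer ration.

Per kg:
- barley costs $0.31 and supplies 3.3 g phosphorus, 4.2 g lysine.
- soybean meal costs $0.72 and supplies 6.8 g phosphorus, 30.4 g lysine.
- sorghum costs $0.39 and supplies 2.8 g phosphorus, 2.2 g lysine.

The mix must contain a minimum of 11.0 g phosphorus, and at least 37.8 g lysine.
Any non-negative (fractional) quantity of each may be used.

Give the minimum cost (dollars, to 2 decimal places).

$1.12

Let x1 = kg of barley, x2 = kg of soybean meal, x3 = kg of sorghum.
Minimize 0.31x1 + 0.72x2 + 0.39x3 subject to:
  3.3x1 + 6.8x2 + 2.8x3 ≥ 11   (phosphorus)
  4.2x1 + 30.4x2 + 2.2x3 ≥ 37.8   (lysine)
  x1, x2, x3 ≥ 0.
At the optimum only barley, soybean meal are positive (sorghum = 0). The phosphorus and lysine requirements are met with equality.
Optimal quantities: barley = 1.078 kg, soybean meal = 1.094 kg.
Total cost: 0.31·1.078 + 0.72·1.094 = 1.1219.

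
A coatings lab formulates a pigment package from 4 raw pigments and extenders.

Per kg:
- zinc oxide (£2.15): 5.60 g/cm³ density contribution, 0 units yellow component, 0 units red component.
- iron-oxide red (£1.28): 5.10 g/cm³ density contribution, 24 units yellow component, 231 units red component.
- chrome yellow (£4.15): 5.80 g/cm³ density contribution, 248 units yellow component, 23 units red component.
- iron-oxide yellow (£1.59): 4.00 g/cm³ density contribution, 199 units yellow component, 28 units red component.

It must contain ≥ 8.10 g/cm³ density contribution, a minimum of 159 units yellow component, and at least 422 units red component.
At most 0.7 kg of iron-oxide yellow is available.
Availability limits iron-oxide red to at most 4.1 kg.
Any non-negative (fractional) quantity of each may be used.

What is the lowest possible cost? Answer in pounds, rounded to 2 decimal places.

£3.18

Let x1 = kg of zinc oxide, x2 = kg of iron-oxide red, x3 = kg of chrome yellow, x4 = kg of iron-oxide yellow.
Minimize 2.15x1 + 1.28x2 + 4.15x3 + 1.59x4 s.t.:
  5.6x1 + 5.1x2 + 5.8x3 + 4x4 ≥ 8.1   (density contribution)
  24x2 + 248x3 + 199x4 ≥ 159   (yellow component)
  231x2 + 23x3 + 28x4 ≥ 422   (red component)
  x4 ≤ 0.7
  x2 ≤ 4.1
  x1, x2, x3, x4 ≥ 0.
The minimum-cost mix takes nothing from zinc oxide, chrome yellow — only iron-oxide red, iron-oxide yellow. Binding constraints: yellow component and red component.
Optimal quantities: iron-oxide red = 1.756 kg, iron-oxide yellow = 0.5873 kg.
Hence cost = 1.28·1.756 + 1.59·0.5873 = £3.1815.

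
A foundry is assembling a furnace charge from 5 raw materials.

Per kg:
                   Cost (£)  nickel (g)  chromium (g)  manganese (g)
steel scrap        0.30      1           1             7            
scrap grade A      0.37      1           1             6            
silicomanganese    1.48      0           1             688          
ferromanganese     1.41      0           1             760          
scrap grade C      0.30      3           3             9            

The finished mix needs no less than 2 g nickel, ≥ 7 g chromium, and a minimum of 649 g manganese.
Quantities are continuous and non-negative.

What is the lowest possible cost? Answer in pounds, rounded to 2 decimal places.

Set it up as a linear program. Let x1 = kg of steel scrap, x2 = kg of scrap grade A, x3 = kg of silicomanganese, x4 = kg of ferromanganese, x5 = kg of scrap grade C.
Minimize 0.3x1 + 0.37x2 + 1.48x3 + 1.41x4 + 0.3x5 subject to:
  1x1 + 1x2 + 3x5 ≥ 2   (nickel)
  1x1 + 1x2 + 1x3 + 1x4 + 3x5 ≥ 7   (chromium)
  7x1 + 6x2 + 688x3 + 760x4 + 9x5 ≥ 649   (manganese)
  x1, x2, x3, x4, x5 ≥ 0.
The cheapest feasible vertex uses only ferromanganese, scrap grade C; steel scrap, scrap grade A, silicomanganese are not used. Binding constraints: chromium and manganese.
That vertex is x4 = 0.8296, x5 = 2.057.
Hence cost = 1.41·0.8296 + 0.3·2.057 = £1.7868.

£1.79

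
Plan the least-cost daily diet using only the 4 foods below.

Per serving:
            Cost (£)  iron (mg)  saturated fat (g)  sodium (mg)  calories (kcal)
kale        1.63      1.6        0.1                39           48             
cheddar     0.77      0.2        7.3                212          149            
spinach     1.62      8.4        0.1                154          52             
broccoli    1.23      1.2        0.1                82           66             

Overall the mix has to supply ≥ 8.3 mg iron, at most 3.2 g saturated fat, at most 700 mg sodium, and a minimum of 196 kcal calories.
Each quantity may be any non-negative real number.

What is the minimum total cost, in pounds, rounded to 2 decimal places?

Let x1 = servings of kale, x2 = servings of cheddar, x3 = servings of spinach, x4 = servings of broccoli.
min 1.63x1 + 0.77x2 + 1.62x3 + 1.23x4 s.t.:
  1.6x1 + 0.2x2 + 8.4x3 + 1.2x4 ≥ 8.3   (iron)
  0.1x1 + 7.3x2 + 0.1x3 + 0.1x4 ≤ 3.2   (saturated fat)
  39x1 + 212x2 + 154x3 + 82x4 ≤ 700   (sodium)
  48x1 + 149x2 + 52x3 + 66x4 ≥ 196   (calories)
  x1, x2, x3, x4 ≥ 0.
The minimum-cost mix takes nothing from kale — only cheddar, spinach, broccoli. The iron, saturated fat, calories requirements are met with equality.
That vertex is x2 = 0.408, x3 = 0.7727, x4 = 1.44.
Hence cost = 0.77·0.408 + 1.62·0.7727 + 1.23·1.44 = £3.3371.

£3.34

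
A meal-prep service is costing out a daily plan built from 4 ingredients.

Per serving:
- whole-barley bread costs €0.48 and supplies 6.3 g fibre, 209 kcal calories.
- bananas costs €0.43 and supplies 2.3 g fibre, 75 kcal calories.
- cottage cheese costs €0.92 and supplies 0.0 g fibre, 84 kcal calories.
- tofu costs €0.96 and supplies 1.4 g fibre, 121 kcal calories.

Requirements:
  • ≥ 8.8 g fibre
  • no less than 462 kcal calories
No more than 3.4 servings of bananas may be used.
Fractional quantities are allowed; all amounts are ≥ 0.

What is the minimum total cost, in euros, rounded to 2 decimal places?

€1.06

Let x1 = servings of whole-barley bread, x2 = servings of bananas, x3 = servings of cottage cheese, x4 = servings of tofu.
Minimize 0.48x1 + 0.43x2 + 0.92x3 + 0.96x4 subject to:
  6.3x1 + 2.3x2 + 1.4x4 ≥ 8.8   (fibre)
  209x1 + 75x2 + 84x3 + 121x4 ≥ 462   (calories)
  x2 ≤ 3.4
  x1, x2, x3, x4 ≥ 0.
The minimum-cost mix takes nothing from bananas, cottage cheese, tofu — only whole-barley bread. Binding constraint: calories.
So whole-barley bread = 2.211 servings.
Cost = 0.48·2.211 = 1.0613.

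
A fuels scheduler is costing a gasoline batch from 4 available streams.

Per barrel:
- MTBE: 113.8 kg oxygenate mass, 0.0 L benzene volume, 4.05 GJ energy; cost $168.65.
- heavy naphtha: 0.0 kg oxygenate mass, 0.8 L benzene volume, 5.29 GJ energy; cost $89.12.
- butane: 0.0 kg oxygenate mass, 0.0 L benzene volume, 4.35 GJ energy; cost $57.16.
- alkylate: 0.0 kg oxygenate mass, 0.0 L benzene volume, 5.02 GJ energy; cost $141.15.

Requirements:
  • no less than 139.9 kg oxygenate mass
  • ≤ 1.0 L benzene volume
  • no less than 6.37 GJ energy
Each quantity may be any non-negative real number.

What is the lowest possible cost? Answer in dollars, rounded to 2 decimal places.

Treat it as an LP. Let x1 = barrels of MTBE, x2 = barrels of heavy naphtha, x3 = barrels of butane, x4 = barrels of alkylate.
Minimize 168.65x1 + 89.12x2 + 57.16x3 + 141.15x4 s.t.:
  113.8x1 ≥ 139.9   (oxygenate mass)
  0.8x2 ≤ 1   (benzene volume)
  4.05x1 + 5.29x2 + 4.35x3 + 5.02x4 ≥ 6.37   (energy)
  x1, x2, x3, x4 ≥ 0.
The cheapest feasible vertex uses only MTBE, butane; heavy naphtha, alkylate are not used. Binding constraints: oxygenate mass and energy.
Optimal quantities: MTBE = 1.22935 barrels, butane = 0.319801 barrels.
Total cost: 168.65·1.22935 + 57.16·0.319801 = 225.6097.

$225.61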